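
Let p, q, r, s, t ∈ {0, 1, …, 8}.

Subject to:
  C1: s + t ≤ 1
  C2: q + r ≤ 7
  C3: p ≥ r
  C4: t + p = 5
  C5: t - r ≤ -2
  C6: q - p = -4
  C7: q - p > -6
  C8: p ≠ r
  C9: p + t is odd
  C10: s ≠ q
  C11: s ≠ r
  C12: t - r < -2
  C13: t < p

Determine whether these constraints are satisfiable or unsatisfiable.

The assignment p = 5, q = 1, r = 4, s = 0, t = 0 works:
  constraint 1 holds since s + t = 0.
  constraint 2 holds since q + r = 5.
The rest check out directly.

Satisfiable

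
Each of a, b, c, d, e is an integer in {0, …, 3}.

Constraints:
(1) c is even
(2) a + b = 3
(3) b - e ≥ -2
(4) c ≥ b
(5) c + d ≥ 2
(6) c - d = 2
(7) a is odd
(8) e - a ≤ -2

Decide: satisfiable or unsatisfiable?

Try a = 3, b = 0, c = 2, d = 0, e = 1.
Check constraint 2: a + b = 3; constraint 3: b - e = -1. The remaining constraints are straightforward to verify.

Satisfiable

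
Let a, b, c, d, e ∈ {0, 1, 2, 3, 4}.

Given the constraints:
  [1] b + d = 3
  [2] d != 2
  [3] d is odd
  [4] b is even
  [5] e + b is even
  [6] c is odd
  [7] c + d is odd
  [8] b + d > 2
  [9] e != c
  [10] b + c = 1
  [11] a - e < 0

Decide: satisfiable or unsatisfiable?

Unsatisfiable

Constraint 6 makes c odd and constraint 3 makes d odd, so c + d must be even. Constraint 7 says c + d is odd — contradiction.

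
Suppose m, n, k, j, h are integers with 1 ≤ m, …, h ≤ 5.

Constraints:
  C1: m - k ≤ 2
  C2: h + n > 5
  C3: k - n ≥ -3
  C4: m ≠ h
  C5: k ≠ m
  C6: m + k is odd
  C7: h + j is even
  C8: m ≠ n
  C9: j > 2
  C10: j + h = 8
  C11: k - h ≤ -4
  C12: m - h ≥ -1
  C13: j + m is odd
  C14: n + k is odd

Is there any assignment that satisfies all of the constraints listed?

Constraints 1, 11, and 12 give k − m ≥ -2, m − h ≥ -1, h − k ≥ 4.
Adding all 3 inequalities: the left sides telescope to 0, and the right sides sum to (-2) + (-1) + 4 = 1. So 0 ≥ 1, which is false.

Unsatisfiable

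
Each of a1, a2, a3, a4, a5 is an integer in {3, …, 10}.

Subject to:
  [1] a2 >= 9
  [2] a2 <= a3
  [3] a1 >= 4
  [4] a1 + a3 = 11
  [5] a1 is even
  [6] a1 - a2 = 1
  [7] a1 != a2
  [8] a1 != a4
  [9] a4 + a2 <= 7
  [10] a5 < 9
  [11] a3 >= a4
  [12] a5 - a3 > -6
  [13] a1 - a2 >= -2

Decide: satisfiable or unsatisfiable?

Unsatisfiable

From constraint 3: a1 ≥ 4. From constraints 1 and 2: a3 ≥ a2 ≥ 9. Hence a1 + a3 ≥ 13. But constraint 4 requires a1 + a3 = 11, and 11 < 13. Contradiction.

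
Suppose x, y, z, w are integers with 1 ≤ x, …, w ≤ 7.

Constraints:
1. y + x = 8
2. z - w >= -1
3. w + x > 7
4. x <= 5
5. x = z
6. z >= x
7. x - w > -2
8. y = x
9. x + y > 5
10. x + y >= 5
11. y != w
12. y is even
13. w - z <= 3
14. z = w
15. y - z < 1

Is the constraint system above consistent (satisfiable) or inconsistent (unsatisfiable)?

From constraints 5, 8, and 14, y = x = z = w, so y = w. But constraint 11 says y ≠ w. Contradiction.

Unsatisfiable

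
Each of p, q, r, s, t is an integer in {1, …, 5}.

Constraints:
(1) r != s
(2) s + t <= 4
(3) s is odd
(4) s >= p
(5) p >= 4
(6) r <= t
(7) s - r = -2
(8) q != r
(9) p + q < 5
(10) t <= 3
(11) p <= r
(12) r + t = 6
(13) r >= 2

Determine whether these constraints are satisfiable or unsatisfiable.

Unsatisfiable

From constraints 4 and 5: s ≥ p ≥ 4. From constraints 6 and 13: t ≥ r ≥ 2. Hence s + t ≥ 6. But constraint 2 requires s + t ≤ 4, and 4 < 6. Contradiction.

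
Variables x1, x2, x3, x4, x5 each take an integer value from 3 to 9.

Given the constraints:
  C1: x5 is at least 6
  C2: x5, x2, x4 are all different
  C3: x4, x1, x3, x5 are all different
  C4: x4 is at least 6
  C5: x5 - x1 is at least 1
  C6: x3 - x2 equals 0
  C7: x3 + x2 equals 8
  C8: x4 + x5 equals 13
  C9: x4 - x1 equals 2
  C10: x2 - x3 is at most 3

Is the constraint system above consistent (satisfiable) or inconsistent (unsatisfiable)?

Take x1 = 5, x2 = 4, x3 = 4, x4 = 7, x5 = 6. Then constraint 5: x5 - x1 = 1; constraint 6: x3 - x2 = 0, and every other listed constraint is also met.

Satisfiable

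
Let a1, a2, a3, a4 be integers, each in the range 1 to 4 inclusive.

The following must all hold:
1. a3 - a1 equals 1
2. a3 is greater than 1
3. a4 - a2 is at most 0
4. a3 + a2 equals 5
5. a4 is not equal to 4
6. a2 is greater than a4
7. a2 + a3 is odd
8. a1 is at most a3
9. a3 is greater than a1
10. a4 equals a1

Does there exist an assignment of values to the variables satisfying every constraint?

The assignment a1 = 1, a2 = 3, a3 = 2, a4 = 1 works:
  constraint 1 holds since a3 - a1 = 1.
  constraint 3 holds since a4 - a2 = -2.
  constraint 4 holds since a3 + a2 = 5.
The rest check out directly.

Satisfiable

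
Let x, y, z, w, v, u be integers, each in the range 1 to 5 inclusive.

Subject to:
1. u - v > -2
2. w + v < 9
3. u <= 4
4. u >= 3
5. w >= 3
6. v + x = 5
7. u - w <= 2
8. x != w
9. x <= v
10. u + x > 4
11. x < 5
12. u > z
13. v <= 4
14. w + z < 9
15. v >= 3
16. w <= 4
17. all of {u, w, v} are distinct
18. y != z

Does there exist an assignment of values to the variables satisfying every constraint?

Unsatisfiable

Constraints 3, 4, 5, 13, 15, and 16 confine each of u, w, v to the 2 values {3, 4}.
Constraint 17 requires all 3 of them to be distinct, but only 2 values are available — impossible by the pigeonhole principle.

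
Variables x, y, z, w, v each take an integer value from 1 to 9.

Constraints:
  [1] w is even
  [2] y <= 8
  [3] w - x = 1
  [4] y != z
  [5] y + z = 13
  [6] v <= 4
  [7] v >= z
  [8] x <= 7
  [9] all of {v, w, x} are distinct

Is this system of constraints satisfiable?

Unsatisfiable

From constraint 2: y ≤ 8. From constraints 6 and 7: z ≤ v ≤ 4. Hence y + z ≤ 12. But constraint 5 requires y + z = 13, and 13 > 12. Contradiction.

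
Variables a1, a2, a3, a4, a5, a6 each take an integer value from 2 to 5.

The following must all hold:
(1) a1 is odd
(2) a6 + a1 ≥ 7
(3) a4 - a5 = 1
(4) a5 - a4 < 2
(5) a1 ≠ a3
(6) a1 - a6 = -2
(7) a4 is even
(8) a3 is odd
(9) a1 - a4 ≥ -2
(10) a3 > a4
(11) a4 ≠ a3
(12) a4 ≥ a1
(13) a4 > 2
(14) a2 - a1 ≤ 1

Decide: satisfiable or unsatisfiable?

Setting (a1, a2, a3, a4, a5, a6) = (3, 2, 5, 4, 3, 5) satisfies everything: constraint 2: a6 + a1 = 8; constraint 3: a4 - a5 = 1; constraint 4: a5 - a4 = -1, and the others follow.

Satisfiable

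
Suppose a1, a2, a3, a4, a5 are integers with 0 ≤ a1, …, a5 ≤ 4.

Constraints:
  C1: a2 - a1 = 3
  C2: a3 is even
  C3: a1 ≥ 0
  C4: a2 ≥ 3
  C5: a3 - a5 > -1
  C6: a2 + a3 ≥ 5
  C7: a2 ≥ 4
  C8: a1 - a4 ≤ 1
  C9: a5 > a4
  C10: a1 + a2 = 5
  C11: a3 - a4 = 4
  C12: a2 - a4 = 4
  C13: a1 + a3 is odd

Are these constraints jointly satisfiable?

Satisfiable

Take a1 = 1, a2 = 4, a3 = 4, a4 = 0, a5 = 2. Then constraint 1: a2 - a1 = 3; constraint 5: a3 - a5 = 2; constraint 6: a2 + a3 = 8, and every other listed constraint is also met.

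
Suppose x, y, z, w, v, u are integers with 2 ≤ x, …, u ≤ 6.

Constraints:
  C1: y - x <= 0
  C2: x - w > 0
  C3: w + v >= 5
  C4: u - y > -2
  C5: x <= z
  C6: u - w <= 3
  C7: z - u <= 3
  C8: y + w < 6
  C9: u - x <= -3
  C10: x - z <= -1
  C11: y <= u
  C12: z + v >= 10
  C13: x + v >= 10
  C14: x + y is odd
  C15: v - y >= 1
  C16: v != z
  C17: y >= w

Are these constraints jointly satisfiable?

Unsatisfiable

Constraints 7, 9, and 10 give z − x ≥ 1, x − u ≥ 3, u − z ≥ -3.
Adding all 3 inequalities: the left sides telescope to 0, and the right sides sum to 1 + 3 + (-3) = 1. So 0 ≥ 1, which is false.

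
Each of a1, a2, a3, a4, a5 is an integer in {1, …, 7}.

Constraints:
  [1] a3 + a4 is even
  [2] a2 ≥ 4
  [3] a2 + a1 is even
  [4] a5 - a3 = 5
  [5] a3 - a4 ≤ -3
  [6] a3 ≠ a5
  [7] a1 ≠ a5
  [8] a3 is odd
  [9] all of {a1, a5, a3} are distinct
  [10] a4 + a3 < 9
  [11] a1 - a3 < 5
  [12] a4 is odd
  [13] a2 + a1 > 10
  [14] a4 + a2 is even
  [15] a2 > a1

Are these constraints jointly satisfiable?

Satisfiable

Try a1 = 5, a2 = 7, a3 = 1, a4 = 5, a5 = 6.
Check constraint 4: a5 - a3 = 5; constraint 5: a3 - a4 = -4; constraint 10: a4 + a3 = 6. The remaining constraints are straightforward to verify.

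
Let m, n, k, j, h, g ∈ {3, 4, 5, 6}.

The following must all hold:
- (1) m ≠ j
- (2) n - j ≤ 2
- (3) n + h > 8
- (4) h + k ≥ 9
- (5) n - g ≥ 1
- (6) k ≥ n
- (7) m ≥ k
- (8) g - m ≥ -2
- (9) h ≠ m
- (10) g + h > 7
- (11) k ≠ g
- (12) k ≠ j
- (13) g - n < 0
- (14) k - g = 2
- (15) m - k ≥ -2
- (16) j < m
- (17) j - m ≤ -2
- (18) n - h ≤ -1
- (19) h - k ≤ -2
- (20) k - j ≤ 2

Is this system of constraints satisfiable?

Unsatisfiable

Constraints 5, 8, 17, 18, 19, and 20 give g − m ≥ -2, m − j ≥ 2, j − k ≥ -2, k − h ≥ 2, h − n ≥ 1, n − g ≥ 1.
Adding all 6 inequalities: the left sides telescope to 0, and the right sides sum to (-2) + 2 + (-2) + 2 + 1 + 1 = 2. So 0 ≥ 2, which is false.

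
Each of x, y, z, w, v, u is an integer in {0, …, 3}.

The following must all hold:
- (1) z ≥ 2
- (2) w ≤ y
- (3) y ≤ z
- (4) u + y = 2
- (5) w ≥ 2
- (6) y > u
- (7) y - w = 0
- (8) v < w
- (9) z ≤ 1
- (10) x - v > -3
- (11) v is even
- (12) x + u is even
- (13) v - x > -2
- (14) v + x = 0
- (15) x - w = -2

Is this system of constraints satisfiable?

Unsatisfiable

From constraints 2 and 5: y ≥ w and w ≥ 2, so y ≥ 2. From constraints 3 and 9: y ≤ z and z ≤ 1, so y ≤ 1. But 1 < 2, so no value of y works.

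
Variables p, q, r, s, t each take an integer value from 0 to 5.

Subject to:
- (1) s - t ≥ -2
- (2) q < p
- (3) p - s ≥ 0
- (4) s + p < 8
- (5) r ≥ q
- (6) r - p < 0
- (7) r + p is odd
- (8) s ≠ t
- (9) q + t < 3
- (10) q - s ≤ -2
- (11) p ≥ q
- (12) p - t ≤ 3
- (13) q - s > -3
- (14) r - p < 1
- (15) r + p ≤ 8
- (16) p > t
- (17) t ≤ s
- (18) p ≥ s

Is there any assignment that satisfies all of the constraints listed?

Satisfiable

Try p = 3, q = 0, r = 2, s = 2, t = 1.
Check constraint 1: s - t = 1; constraint 3: p - s = 1. The remaining constraints are straightforward to verify.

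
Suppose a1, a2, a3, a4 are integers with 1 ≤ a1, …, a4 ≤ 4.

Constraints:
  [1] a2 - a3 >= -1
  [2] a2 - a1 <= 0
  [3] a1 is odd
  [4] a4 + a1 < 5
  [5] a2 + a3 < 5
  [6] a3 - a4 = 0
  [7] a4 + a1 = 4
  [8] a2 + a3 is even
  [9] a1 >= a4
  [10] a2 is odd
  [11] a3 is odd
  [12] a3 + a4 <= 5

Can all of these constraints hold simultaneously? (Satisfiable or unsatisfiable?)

Try a1 = 3, a2 = 1, a3 = 1, a4 = 1.
Check constraint 1: a2 - a3 = 0; constraint 2: a2 - a1 = -2; constraint 4: a4 + a1 = 4. The remaining constraints are straightforward to verify.

Satisfiable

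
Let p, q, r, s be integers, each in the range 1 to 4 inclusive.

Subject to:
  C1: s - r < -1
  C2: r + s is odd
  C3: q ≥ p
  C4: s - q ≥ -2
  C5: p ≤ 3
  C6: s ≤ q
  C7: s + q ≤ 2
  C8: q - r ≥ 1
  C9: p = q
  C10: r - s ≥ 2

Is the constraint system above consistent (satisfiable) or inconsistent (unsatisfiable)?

Unsatisfiable

Constraints 4, 8, and 10 give s − q ≥ -2, q − r ≥ 1, r − s ≥ 2.
Adding all 3 inequalities: the left sides telescope to 0, and the right sides sum to (-2) + 1 + 2 = 1. So 0 ≥ 1, which is false.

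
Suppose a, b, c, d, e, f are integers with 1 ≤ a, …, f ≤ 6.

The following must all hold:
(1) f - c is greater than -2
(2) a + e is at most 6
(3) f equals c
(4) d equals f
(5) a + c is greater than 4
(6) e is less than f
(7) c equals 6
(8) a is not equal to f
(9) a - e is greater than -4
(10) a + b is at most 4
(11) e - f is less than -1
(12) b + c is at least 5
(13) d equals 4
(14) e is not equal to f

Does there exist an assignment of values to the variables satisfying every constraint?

Constraint 13 fixes d = 4 and constraint 7 fixes c = 6. Constraints 3 and 4 give d = f = c, so d = c. But 4 ≠ 6 — contradiction.

Unsatisfiable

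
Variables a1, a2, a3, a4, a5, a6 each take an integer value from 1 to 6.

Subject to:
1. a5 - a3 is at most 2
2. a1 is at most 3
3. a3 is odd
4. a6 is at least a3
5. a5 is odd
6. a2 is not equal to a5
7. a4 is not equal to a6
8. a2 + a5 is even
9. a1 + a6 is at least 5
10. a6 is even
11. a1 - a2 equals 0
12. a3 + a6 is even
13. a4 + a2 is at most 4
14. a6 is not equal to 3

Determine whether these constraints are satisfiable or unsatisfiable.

Constraint 3 makes a3 odd and constraint 10 makes a6 even, so a3 + a6 must be odd. Constraint 12 says a3 + a6 is even — contradiction.

Unsatisfiable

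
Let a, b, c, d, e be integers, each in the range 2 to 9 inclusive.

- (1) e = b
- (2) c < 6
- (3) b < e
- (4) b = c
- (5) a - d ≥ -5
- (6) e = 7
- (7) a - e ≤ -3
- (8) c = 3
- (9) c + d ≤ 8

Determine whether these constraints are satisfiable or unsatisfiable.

Constraint 6 fixes e = 7 and constraint 8 fixes c = 3. Constraints 1 and 4 give e = b = c, so e = c. But 7 ≠ 3 — contradiction.

Unsatisfiable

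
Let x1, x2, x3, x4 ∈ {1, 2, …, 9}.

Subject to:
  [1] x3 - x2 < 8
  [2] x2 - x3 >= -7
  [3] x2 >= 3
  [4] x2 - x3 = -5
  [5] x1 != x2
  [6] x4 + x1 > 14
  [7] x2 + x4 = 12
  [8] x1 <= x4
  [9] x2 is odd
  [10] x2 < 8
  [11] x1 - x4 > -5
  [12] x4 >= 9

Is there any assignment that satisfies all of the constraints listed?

Satisfiable

One satisfying assignment is x1 = 7, x2 = 3, x3 = 8, x4 = 9.
For the less obvious constraints — constraint 1: x3 - x2 = 5; constraint 2: x2 - x3 = -5; constraint 4: x2 - x3 = -5 — and the others hold by inspection.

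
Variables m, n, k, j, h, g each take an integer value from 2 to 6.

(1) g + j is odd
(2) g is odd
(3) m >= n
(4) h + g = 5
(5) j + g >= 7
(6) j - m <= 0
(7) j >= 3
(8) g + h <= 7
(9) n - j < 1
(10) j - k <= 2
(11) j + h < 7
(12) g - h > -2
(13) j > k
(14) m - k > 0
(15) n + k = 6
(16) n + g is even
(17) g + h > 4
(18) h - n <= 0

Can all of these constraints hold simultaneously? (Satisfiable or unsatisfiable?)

Setting (m, n, k, j, h, g) = (4, 3, 3, 4, 2, 3) satisfies everything: constraint 4: h + g = 5; constraint 5: j + g = 7, and the others follow.

Satisfiable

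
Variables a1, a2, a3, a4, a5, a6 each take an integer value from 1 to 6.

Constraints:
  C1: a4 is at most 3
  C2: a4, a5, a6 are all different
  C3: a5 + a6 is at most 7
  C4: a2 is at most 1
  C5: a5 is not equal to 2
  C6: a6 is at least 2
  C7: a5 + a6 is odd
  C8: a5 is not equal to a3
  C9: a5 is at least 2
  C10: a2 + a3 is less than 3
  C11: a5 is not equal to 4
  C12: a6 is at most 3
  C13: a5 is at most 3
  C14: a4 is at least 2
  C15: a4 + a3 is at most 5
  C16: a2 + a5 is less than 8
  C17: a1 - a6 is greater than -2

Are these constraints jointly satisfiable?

Constraints 1, 6, 9, 12, 13, and 14 confine each of a4, a5, a6 to the 2 values {2, 3}.
Constraint 2 requires all 3 of them to be distinct, but only 2 values are available — impossible by the pigeonhole principle.

Unsatisfiable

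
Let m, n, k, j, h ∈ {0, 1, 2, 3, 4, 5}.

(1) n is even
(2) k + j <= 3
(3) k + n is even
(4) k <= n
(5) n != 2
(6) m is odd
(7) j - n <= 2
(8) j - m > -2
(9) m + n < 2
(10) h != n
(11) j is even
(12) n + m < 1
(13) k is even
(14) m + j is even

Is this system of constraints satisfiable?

Constraint 6 makes m odd and constraint 11 makes j even, so m + j must be odd. Constraint 14 says m + j is even — contradiction.

Unsatisfiable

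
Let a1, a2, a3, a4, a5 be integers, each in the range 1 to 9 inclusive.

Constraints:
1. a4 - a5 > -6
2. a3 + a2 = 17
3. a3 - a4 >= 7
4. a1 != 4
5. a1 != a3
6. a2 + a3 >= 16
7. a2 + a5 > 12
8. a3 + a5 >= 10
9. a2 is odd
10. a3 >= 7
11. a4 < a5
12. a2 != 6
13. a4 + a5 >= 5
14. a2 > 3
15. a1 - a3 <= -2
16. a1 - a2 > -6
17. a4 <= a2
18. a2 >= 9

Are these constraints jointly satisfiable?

Setting (a1, a2, a3, a4, a5) = (6, 9, 8, 1, 5) satisfies everything: constraint 1: a4 - a5 = -4; constraint 2: a3 + a2 = 17, and the others follow.

Satisfiable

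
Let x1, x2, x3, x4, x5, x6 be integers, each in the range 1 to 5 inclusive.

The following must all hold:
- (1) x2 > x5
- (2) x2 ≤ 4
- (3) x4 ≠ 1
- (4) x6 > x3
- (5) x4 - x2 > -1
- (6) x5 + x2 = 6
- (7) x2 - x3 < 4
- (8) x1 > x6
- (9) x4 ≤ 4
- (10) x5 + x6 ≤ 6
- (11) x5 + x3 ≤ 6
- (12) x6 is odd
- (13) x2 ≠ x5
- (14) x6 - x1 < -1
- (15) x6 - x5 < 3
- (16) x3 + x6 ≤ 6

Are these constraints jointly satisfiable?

Satisfiable

Take x1 = 5, x2 = 4, x3 = 1, x4 = 4, x5 = 2, x6 = 3. Then constraint 5: x4 - x2 = 0; constraint 6: x5 + x2 = 6, and every other listed constraint is also met.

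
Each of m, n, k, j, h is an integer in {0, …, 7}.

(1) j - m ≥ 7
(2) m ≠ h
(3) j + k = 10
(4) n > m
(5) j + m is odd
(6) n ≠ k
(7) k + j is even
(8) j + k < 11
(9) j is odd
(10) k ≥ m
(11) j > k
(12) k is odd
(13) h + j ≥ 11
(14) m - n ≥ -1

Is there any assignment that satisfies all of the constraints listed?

Satisfiable

One satisfying assignment is m = 0, n = 1, k = 3, j = 7, h = 6.
For the less obvious constraints — constraint 1: j - m = 7; constraint 3: j + k = 10 — and the others hold by inspection.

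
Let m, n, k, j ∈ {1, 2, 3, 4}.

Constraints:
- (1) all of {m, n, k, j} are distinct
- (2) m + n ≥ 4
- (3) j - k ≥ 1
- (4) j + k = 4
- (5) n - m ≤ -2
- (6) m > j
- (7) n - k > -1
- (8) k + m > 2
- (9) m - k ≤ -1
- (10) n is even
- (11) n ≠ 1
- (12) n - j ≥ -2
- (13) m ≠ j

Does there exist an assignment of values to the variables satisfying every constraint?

Constraints 3, 5, 9, and 12 give k − m ≥ 1, m − n ≥ 2, n − j ≥ -2, j − k ≥ 1.
Adding all 4 inequalities: the left sides telescope to 0, and the right sides sum to 1 + 2 + (-2) + 1 = 2. So 0 ≥ 2, which is false.

Unsatisfiable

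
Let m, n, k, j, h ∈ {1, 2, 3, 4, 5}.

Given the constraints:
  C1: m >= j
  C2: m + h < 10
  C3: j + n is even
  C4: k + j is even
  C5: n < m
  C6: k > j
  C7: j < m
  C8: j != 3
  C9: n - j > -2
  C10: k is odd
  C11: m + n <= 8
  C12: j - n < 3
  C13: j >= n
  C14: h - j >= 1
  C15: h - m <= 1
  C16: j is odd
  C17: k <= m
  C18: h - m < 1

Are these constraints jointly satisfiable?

Satisfiable

Take m = 5, n = 1, k = 5, j = 1, h = 3. Then constraint 2: m + h = 8; constraint 9: n - j = 0, and every other listed constraint is also met.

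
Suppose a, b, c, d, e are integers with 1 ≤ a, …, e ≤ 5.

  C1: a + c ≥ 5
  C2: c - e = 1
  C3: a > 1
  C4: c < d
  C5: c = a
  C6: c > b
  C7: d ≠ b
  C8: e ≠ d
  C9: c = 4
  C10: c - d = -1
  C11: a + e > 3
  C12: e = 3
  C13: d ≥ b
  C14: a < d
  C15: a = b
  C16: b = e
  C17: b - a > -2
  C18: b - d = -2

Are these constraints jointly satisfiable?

Unsatisfiable

Constraint 9 fixes c = 4 and constraint 12 fixes e = 3. Constraints 5, 15, and 16 give c = a = b = e, so c = e. But 4 ≠ 3 — contradiction.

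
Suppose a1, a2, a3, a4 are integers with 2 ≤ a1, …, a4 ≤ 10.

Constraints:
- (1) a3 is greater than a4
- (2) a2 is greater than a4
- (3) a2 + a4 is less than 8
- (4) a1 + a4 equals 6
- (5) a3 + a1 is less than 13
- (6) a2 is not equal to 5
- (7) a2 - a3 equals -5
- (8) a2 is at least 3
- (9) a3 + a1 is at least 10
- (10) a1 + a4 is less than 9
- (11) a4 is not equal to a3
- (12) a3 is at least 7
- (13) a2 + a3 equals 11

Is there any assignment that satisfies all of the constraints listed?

Try a1 = 4, a2 = 3, a3 = 8, a4 = 2.
Check constraint 3: a2 + a4 = 5; constraint 4: a1 + a4 = 6; constraint 5: a3 + a1 = 12. The remaining constraints are straightforward to verify.

Satisfiable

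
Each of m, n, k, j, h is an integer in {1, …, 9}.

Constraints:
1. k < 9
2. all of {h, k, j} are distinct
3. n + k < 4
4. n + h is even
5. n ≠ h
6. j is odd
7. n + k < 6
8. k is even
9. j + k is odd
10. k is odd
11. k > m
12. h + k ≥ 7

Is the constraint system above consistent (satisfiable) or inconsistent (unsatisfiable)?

Unsatisfiable

Constraint 6 makes j odd and constraint 10 makes k odd, so j + k must be even. Constraint 9 says j + k is odd — contradiction.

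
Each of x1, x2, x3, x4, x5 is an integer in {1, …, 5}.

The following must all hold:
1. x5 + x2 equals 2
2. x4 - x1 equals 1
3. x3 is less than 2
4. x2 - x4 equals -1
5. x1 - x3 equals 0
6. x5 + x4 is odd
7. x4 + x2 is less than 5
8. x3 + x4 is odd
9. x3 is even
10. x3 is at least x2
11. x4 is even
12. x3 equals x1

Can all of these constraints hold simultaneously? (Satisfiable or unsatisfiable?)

Unsatisfiable

Constraint 9 makes x3 even and constraint 11 makes x4 even, so x3 + x4 must be even. Constraint 8 says x3 + x4 is odd — contradiction.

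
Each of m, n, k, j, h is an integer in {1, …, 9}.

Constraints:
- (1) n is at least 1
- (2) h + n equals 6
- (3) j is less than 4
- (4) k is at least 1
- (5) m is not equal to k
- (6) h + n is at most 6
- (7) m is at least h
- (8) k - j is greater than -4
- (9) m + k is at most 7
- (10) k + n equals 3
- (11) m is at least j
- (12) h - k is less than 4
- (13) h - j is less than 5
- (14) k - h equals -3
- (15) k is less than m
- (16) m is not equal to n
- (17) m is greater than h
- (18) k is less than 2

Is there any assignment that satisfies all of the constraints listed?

Satisfiable

Take m = 5, n = 2, k = 1, j = 2, h = 4. Then constraint 2: h + n = 6; constraint 6: h + n = 6; constraint 8: k - j = -1, and every other listed constraint is also met.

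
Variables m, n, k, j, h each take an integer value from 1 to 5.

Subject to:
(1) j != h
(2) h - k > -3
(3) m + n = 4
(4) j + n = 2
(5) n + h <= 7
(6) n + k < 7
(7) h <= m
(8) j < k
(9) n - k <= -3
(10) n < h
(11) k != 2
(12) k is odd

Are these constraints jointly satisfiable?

Satisfiable

One satisfying assignment is m = 3, n = 1, k = 5, j = 1, h = 3.
For the less obvious constraints — constraint 2: h - k = -2; constraint 3: m + n = 4; constraint 4: j + n = 2 — and the others hold by inspection.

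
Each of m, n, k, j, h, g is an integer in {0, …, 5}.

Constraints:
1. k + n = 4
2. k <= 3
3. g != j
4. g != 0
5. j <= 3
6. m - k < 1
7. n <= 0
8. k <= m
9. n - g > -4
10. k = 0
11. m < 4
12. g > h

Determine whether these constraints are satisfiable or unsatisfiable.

From constraint 2: k ≤ 3. From constraint 7: n ≤ 0. Hence k + n ≤ 3. But constraint 1 requires k + n = 4, and 4 > 3. Contradiction.

Unsatisfiable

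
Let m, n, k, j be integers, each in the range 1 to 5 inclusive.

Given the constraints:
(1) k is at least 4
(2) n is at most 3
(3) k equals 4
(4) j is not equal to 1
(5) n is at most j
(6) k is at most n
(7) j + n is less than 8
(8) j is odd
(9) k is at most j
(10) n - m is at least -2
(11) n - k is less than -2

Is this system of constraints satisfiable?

Unsatisfiable

From constraint 1: k ≥ 4. From constraints 2 and 6: k ≤ n and n ≤ 3, so k ≤ 3. But 3 < 4, so no value of k works.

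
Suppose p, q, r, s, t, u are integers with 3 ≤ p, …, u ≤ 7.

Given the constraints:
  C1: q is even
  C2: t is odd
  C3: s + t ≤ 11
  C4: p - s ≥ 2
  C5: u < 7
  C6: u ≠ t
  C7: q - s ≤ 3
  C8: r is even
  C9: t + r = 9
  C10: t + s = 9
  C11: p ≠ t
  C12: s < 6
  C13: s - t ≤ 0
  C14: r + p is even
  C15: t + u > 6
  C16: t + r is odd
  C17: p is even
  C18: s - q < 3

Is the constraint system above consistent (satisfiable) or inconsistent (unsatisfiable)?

Satisfiable

Setting (p, q, r, s, t, u) = (6, 4, 4, 4, 5, 3) satisfies everything: constraint 3: s + t = 9; constraint 4: p - s = 2; constraint 7: q - s = 0, and the others follow.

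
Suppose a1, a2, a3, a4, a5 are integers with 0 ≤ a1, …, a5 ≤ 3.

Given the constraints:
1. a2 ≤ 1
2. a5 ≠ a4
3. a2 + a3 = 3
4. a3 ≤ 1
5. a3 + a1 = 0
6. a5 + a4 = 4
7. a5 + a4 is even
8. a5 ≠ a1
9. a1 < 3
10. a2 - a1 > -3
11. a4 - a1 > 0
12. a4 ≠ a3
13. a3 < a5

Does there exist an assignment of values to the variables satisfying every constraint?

Unsatisfiable

From constraint 1: a2 ≤ 1. From constraint 4: a3 ≤ 1. Hence a2 + a3 ≤ 2. But constraint 3 requires a2 + a3 = 3, and 3 > 2. Contradiction.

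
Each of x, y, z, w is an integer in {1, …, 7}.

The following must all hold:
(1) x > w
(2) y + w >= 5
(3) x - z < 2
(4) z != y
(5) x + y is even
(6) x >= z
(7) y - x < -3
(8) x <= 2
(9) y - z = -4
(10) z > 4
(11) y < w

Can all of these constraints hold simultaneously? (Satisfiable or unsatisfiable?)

Unsatisfiable

From constraint 10: z ≥ 5. From constraints 6 and 8: z ≤ x and x ≤ 2, so z ≤ 2. But 2 < 5, so no value of z works.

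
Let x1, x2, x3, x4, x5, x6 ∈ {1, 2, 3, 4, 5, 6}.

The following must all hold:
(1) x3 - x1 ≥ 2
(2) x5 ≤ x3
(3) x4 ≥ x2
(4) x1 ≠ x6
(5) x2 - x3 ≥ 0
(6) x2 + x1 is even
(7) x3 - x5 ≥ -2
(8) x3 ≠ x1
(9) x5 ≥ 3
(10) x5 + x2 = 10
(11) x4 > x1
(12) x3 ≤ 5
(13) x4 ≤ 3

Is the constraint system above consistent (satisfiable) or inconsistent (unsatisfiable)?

From constraints 2 and 12: x5 ≤ x3 ≤ 5. From constraints 3 and 13: x2 ≤ x4 ≤ 3. Hence x5 + x2 ≤ 8. But constraint 10 requires x5 + x2 = 10, and 10 > 8. Contradiction.

Unsatisfiable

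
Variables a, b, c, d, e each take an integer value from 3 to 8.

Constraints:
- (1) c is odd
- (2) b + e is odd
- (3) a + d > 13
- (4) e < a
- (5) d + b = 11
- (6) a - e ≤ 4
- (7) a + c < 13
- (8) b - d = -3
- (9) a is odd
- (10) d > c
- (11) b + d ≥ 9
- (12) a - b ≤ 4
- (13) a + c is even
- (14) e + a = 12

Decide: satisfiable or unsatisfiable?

One satisfying assignment is a = 7, b = 4, c = 5, d = 7, e = 5.
For the less obvious constraints — constraint 3: a + d = 14; constraint 5: d + b = 11; constraint 6: a - e = 2 — and the others hold by inspection.

Satisfiable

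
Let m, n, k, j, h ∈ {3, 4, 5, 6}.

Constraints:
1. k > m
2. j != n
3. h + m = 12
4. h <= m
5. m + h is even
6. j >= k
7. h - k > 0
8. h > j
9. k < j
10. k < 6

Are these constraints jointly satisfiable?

Unsatisfiable

Constraints 1, 4, 8, and 9 give j < h, h ≤ m, m < k, k < j. Chaining: j < h ≤ m < k < j, which forces j < j — impossible.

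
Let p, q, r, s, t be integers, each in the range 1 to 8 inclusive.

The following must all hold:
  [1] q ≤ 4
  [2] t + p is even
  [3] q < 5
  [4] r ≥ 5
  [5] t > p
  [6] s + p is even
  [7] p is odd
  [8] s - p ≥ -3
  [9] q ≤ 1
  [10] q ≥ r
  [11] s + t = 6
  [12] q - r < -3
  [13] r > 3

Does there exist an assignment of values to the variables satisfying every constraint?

From constraints 4 and 10: q ≥ r and r ≥ 5, so q ≥ 5. From constraint 9: q ≤ 1. But 1 < 5, so no value of q works.

Unsatisfiable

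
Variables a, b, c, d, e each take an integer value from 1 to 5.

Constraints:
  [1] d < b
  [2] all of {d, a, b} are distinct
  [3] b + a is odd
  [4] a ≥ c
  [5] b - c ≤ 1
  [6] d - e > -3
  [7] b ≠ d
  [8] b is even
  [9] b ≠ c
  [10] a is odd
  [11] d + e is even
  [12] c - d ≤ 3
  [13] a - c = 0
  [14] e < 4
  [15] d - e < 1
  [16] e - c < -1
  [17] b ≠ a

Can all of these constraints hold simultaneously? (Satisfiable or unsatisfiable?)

Satisfiable

The assignment a = 5, b = 4, c = 5, d = 3, e = 3 works:
  constraint 5 holds since b - c = -1.
  constraint 6 holds since d - e = 0.
The rest check out directly.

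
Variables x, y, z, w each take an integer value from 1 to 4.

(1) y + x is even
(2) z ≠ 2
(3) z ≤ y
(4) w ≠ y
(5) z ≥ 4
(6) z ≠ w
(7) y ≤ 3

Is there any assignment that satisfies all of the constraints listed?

Unsatisfiable

From constraints 3 and 5: y ≥ z and z ≥ 4, so y ≥ 4. From constraint 7: y ≤ 3. But 3 < 4, so no value of y works.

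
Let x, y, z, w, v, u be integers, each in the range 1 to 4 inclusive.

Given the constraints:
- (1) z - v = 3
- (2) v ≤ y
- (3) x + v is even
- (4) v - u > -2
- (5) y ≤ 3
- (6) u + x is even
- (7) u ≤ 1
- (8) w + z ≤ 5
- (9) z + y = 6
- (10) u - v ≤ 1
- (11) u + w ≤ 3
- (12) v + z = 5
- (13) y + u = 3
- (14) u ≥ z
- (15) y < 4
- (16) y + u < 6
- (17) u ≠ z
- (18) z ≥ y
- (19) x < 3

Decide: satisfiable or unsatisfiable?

From constraints 7 and 14: z ≤ u ≤ 1. From constraint 5: y ≤ 3. Hence z + y ≤ 4. But constraint 9 requires z + y = 6, and 6 > 4. Contradiction.

Unsatisfiable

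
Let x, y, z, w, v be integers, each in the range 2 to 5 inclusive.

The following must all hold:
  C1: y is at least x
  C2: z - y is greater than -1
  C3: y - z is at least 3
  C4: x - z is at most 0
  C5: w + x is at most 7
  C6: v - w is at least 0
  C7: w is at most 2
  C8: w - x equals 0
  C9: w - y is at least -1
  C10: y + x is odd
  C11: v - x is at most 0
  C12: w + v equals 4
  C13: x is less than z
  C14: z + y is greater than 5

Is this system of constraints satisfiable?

Unsatisfiable

Constraints 3, 4, 6, 9, and 11 give z − x ≥ 0, x − v ≥ 0, v − w ≥ 0, w − y ≥ -1, y − z ≥ 3.
Adding all 5 inequalities: the left sides telescope to 0, and the right sides sum to 0 + 0 + 0 + (-1) + 3 = 2. So 0 ≥ 2, which is false.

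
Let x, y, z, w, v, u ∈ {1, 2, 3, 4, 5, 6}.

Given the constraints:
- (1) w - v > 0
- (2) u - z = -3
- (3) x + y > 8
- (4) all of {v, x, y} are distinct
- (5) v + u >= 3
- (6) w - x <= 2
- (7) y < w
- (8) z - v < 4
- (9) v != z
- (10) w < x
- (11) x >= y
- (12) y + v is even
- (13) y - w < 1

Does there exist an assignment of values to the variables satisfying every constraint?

Try x = 6, y = 4, z = 5, w = 5, v = 2, u = 2.
Check constraint 1: w - v = 3; constraint 2: u - z = -3. The remaining constraints are straightforward to verify.

Satisfiable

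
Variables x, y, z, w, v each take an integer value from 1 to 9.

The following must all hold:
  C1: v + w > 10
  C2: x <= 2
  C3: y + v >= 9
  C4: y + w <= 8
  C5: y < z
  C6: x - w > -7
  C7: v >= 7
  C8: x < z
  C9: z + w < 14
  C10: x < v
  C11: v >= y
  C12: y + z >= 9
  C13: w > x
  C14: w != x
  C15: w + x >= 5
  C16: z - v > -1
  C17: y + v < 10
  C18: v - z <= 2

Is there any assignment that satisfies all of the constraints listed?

Satisfiable

The assignment x = 1, y = 1, z = 8, w = 5, v = 8 works:
  constraint 1 holds since v + w = 13.
  constraint 3 holds since y + v = 9.
The rest check out directly.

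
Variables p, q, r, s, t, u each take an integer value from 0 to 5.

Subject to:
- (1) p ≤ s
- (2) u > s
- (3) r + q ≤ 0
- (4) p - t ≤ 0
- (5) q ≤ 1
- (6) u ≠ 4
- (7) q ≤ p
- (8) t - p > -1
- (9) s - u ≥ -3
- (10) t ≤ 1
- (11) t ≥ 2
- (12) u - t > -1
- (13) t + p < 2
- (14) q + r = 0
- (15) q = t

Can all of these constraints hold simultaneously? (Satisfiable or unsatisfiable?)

Unsatisfiable

From constraint 11: t ≥ 2. From constraint 10: t ≤ 1. But 1 < 2, so no value of t works.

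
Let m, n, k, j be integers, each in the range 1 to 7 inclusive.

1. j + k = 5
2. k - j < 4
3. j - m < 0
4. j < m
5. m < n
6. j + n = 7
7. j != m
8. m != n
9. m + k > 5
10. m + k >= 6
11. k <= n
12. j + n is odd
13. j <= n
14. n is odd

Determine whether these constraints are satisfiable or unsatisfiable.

Satisfiable

Try m = 3, n = 5, k = 3, j = 2.
Check constraint 1: j + k = 5; constraint 2: k - j = 1; constraint 3: j - m = -1. The remaining constraints are straightforward to verify.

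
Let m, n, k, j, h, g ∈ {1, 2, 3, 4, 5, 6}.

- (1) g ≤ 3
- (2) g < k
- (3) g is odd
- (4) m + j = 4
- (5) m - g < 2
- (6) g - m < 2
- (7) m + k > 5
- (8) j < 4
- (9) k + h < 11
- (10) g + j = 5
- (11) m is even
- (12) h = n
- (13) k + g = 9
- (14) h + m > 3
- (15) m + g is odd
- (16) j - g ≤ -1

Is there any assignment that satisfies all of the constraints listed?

One satisfying assignment is m = 2, n = 4, k = 6, j = 2, h = 4, g = 3.
For the less obvious constraints — constraint 4: m + j = 4; constraint 5: m - g = -1; constraint 6: g - m = 1 — and the others hold by inspection.

Satisfiable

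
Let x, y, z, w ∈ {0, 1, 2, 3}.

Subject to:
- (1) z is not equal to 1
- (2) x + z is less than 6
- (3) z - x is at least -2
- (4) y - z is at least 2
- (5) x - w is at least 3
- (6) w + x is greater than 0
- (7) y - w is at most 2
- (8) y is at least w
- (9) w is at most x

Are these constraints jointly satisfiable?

Unsatisfiable

Constraints 3, 4, 5, and 7 give w − y ≥ -2, y − z ≥ 2, z − x ≥ -2, x − w ≥ 3.
Adding all 4 inequalities: the left sides telescope to 0, and the right sides sum to (-2) + 2 + (-2) + 3 = 1. So 0 ≥ 1, which is false.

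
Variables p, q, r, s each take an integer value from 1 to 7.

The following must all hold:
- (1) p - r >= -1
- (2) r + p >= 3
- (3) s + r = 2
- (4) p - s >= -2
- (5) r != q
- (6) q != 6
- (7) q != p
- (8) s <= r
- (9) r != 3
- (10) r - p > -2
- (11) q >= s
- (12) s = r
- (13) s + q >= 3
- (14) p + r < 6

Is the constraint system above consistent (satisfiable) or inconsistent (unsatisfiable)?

One satisfying assignment is p = 2, q = 3, r = 1, s = 1.
For the less obvious constraints — constraint 1: p - r = 1; constraint 2: r + p = 3; constraint 3: s + r = 2 — and the others hold by inspection.

Satisfiable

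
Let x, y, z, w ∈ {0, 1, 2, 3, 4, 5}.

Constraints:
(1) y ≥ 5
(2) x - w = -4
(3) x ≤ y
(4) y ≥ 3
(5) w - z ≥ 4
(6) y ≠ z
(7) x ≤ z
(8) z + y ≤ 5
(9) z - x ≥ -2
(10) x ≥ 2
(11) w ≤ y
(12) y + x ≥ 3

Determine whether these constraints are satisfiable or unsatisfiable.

From constraints 7 and 10: z ≥ x ≥ 2. From constraint 1: y ≥ 5. Hence z + y ≥ 7. But constraint 8 requires z + y ≤ 5, and 5 < 7. Contradiction.

Unsatisfiable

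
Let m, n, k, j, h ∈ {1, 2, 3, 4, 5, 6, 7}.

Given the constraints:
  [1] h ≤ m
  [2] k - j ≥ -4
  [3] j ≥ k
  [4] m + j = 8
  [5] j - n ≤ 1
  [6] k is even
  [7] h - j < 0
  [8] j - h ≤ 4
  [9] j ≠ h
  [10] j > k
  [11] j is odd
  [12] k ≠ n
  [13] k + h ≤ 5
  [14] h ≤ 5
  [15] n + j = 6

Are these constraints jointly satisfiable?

Satisfiable

One satisfying assignment is m = 5, n = 3, k = 2, j = 3, h = 2.
For the less obvious constraints — constraint 2: k - j = -1; constraint 4: m + j = 8 — and the others hold by inspection.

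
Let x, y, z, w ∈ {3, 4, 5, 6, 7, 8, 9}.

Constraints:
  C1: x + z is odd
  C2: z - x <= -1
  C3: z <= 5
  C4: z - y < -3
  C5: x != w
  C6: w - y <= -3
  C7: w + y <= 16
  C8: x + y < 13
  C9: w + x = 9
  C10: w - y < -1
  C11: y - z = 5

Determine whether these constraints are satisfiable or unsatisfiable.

Satisfiable

Take x = 4, y = 8, z = 3, w = 5. Then constraint 2: z - x = -1; constraint 4: z - y = -5; constraint 6: w - y = -3, and every other listed constraint is also met.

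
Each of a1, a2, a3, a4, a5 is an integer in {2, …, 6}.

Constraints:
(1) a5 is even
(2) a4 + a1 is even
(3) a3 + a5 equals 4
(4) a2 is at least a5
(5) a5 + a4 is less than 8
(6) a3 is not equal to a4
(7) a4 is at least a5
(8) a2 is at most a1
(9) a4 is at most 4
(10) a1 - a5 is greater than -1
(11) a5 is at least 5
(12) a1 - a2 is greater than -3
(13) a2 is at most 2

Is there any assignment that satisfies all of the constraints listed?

From constraints 7 and 11: a4 ≥ a5 and a5 ≥ 5, so a4 ≥ 5. From constraint 9: a4 ≤ 4. But 4 < 5, so no value of a4 works.

Unsatisfiable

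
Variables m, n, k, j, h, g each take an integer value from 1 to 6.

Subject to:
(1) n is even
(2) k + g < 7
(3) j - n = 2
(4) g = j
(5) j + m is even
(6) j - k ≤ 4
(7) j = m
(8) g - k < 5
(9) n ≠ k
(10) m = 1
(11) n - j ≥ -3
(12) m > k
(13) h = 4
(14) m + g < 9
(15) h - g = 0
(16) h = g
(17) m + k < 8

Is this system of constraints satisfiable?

Constraint 13 fixes h = 4 and constraint 10 fixes m = 1. Constraints 4, 7, and 16 give h = g = j = m, so h = m. But 4 ≠ 1 — contradiction.

Unsatisfiable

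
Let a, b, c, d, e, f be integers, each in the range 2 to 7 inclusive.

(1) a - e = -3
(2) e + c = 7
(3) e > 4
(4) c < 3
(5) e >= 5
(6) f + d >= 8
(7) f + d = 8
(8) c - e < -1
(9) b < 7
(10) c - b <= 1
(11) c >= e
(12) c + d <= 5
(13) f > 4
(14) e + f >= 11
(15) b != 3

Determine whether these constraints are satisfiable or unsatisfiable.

Unsatisfiable

From constraints 5 and 11: c ≥ e and e ≥ 5, so c ≥ 5. From constraint 4: c ≤ 2. But 2 < 5, so no value of c works.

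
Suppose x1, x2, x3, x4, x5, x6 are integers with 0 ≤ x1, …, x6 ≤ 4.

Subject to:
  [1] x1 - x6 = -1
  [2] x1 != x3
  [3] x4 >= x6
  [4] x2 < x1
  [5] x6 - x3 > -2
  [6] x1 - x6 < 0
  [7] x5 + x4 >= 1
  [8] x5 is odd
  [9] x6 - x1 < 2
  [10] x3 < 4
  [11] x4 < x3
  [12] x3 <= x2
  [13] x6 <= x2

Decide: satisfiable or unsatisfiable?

Constraints 3, 4, 6, 11, and 12 give x1 < x6, x6 ≤ x4, x4 < x3, x3 ≤ x2, x2 < x1. Chaining: x1 < x6 ≤ x4 < x3 ≤ x2 < x1, which forces x1 < x1 — impossible.

Unsatisfiable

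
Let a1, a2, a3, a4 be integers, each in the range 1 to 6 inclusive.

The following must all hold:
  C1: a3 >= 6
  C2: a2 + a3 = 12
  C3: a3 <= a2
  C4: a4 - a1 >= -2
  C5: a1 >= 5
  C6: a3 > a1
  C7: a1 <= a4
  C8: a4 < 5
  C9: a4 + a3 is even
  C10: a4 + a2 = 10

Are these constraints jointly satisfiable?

From constraints 5 and 7: a4 ≥ a1 ≥ 5. From constraints 1 and 3: a2 ≥ a3 ≥ 6. Hence a4 + a2 ≥ 11. But constraint 10 requires a4 + a2 = 10, and 10 < 11. Contradiction.

Unsatisfiable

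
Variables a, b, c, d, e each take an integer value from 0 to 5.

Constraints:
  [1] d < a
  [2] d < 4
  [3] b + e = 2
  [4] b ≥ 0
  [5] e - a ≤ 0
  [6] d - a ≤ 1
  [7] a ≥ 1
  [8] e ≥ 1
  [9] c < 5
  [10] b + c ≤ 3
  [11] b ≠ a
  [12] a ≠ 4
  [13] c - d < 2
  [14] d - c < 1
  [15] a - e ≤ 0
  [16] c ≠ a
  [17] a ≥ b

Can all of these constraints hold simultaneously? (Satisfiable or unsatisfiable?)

One satisfying assignment is a = 2, b = 0, c = 1, d = 0, e = 2.
For the less obvious constraints — constraint 3: b + e = 2; constraint 5: e - a = 0; constraint 6: d - a = -2 — and the others hold by inspection.

Satisfiable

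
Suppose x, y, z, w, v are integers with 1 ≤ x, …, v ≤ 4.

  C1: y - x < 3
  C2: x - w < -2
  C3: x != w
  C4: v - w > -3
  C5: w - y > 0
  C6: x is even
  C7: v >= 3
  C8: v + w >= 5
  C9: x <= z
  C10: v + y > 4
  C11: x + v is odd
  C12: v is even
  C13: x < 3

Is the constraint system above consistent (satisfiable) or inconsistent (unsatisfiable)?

Unsatisfiable

Constraint 6 makes x even and constraint 12 makes v even, so x + v must be even. Constraint 11 says x + v is odd — contradiction.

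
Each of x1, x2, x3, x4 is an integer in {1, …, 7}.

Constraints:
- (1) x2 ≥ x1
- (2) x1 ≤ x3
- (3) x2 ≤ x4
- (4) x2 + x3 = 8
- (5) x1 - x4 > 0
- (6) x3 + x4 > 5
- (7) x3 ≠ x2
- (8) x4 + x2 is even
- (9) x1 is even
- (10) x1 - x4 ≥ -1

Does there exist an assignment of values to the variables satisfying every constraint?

Unsatisfiable

Constraints 1, 3, and 5 give x4 < x1, x1 ≤ x2, x2 ≤ x4. Chaining: x4 < x1 ≤ x2 ≤ x4, which forces x4 < x4 — impossible.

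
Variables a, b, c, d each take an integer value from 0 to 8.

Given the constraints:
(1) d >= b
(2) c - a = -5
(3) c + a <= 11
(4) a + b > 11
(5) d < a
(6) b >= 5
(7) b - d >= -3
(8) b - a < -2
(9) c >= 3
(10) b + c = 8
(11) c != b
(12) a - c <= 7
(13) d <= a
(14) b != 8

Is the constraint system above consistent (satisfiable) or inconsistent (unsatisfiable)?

Satisfiable

Take a = 8, b = 5, c = 3, d = 5. Then constraint 2: c - a = -5; constraint 3: c + a = 11, and every other listed constraint is also met.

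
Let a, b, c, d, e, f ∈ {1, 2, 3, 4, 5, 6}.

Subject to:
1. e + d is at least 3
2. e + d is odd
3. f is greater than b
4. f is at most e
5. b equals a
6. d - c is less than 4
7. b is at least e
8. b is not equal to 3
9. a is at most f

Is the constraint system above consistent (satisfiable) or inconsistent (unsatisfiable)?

Constraints 3, 4, and 7 give f ≤ e, e ≤ b, b < f. Chaining: f ≤ e ≤ b < f, which forces f < f — impossible.

Unsatisfiable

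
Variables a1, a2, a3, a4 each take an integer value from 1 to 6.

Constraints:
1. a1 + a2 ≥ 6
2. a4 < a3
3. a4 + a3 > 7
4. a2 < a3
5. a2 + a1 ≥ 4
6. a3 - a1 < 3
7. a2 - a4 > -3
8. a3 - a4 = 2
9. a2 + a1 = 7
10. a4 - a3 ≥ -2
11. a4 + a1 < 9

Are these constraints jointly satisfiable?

Take a1 = 4, a2 = 3, a3 = 5, a4 = 3. Then constraint 1: a1 + a2 = 7; constraint 3: a4 + a3 = 8; constraint 5: a2 + a1 = 7, and every other listed constraint is also met.

Satisfiable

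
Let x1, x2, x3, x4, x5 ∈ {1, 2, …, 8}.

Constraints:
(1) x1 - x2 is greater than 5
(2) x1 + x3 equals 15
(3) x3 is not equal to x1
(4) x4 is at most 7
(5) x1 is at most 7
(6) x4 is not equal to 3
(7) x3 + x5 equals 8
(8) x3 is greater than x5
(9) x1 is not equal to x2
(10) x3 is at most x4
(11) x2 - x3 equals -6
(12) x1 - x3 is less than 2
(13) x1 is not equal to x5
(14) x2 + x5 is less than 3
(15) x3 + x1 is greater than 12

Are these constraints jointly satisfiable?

Unsatisfiable

From constraint 5: x1 ≤ 7. From constraints 4 and 10: x3 ≤ x4 ≤ 7. Hence x1 + x3 ≤ 14. But constraint 2 requires x1 + x3 = 15, and 15 > 14. Contradiction.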